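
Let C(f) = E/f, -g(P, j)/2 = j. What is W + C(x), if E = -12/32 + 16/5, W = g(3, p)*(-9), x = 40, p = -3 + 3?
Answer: 113/1600 ≈ 0.070625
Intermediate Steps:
p = 0
g(P, j) = -2*j
W = 0 (W = -2*0*(-9) = 0*(-9) = 0)
E = 113/40 (E = -12*1/32 + 16*(1/5) = -3/8 + 16/5 = 113/40 ≈ 2.8250)
C(f) = 113/(40*f)
W + C(x) = 0 + (113/40)/40 = 0 + (113/40)*(1/40) = 0 + 113/1600 = 113/1600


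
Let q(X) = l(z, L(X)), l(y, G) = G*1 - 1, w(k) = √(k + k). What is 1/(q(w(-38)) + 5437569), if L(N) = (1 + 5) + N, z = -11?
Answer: 2718787/14783605502776 - I*√19/14783605502776 ≈ 1.8391e-7 - 2.9485e-13*I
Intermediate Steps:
w(k) = √2*√k (w(k) = √(2*k) = √2*√k)
L(N) = 6 + N
l(y, G) = -1 + G (l(y, G) = G - 1 = -1 + G)
q(X) = 5 + X (q(X) = -1 + (6 + X) = 5 + X)
1/(q(w(-38)) + 5437569) = 1/((5 + √2*√(-38)) + 5437569) = 1/((5 + √2*(I*√38)) + 5437569) = 1/((5 + 2*I*√19) + 5437569) = 1/(5437574 + 2*I*√19)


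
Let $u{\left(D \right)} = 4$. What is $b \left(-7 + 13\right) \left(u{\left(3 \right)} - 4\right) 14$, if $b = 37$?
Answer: $0$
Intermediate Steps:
$b \left(-7 + 13\right) \left(u{\left(3 \right)} - 4\right) 14 = 37 \left(-7 + 13\right) \left(4 - 4\right) 14 = 37 \cdot 6 \cdot 0 \cdot 14 = 37 \cdot 0 \cdot 14 = 0 \cdot 14 = 0$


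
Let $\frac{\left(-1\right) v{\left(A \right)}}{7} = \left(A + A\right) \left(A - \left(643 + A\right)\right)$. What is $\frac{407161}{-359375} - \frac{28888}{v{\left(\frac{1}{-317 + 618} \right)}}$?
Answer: $- \frac{223466742023}{231078125} \approx -967.06$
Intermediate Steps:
$v{\left(A \right)} = 9002 A$ ($v{\left(A \right)} = - 7 \left(A + A\right) \left(A - \left(643 + A\right)\right) = - 7 \cdot 2 A \left(-643\right) = - 7 \left(- 1286 A\right) = 9002 A$)
$\frac{407161}{-359375} - \frac{28888}{v{\left(\frac{1}{-317 + 618} \right)}} = \frac{407161}{-359375} - \frac{28888}{9002 \frac{1}{-317 + 618}} = 407161 \left(- \frac{1}{359375}\right) - \frac{28888}{9002 \cdot \frac{1}{301}} = - \frac{407161}{359375} - \frac{28888}{9002 \cdot \frac{1}{301}} = - \frac{407161}{359375} - \frac{28888}{\frac{1286}{43}} = - \frac{407161}{359375} - \frac{621092}{643} = - \frac{223466742023}{231078125}$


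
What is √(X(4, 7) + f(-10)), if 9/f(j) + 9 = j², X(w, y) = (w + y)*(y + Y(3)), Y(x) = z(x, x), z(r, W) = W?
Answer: √911729/91 ≈ 10.493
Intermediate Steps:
Y(x) = x
X(w, y) = (3 + y)*(w + y) (X(w, y) = (w + y)*(y + 3) = (w + y)*(3 + y) = (3 + y)*(w + y))
f(j) = 9/(-9 + j²)
√(X(4, 7) + f(-10)) = √((7² + 3*4 + 3*7 + 4*7) + 9/(-9 + (-10)²)) = √((49 + 12 + 21 + 28) + 9/(-9 + 100)) = √(110 + 9/91) = √(10019/91) = √911729/91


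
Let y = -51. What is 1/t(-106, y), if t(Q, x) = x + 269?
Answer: 1/218 ≈ 0.0045872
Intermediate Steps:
t(Q, x) = 269 + x
1/t(-106, y) = 1/(269 - 51) = 1/218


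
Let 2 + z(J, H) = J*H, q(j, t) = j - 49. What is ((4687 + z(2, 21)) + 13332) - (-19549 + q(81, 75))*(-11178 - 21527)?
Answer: -638285426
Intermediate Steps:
q(j, t) = -49 + j
z(J, H) = -2 + H*J (z(J, H) = -2 + J*H = -2 + H*J)
((4687 + z(2, 21)) + 13332) - (-19549 + q(81, 75))*(-11178 - 21527) = ((4687 + (-2 + 21*2)) + 13332) - (-19549 + (-49 + 81))*(-11178 - 21527) = ((4687 + (-2 + 42)) + 13332) - (-19549 + 32)*(-32705) = ((4687 + 40) + 13332) - (-19517)*(-32705) = (4727 + 13332) - 1*638303485 = 18059 - 638303485 = -638285426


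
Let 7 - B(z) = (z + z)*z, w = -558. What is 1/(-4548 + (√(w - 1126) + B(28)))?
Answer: -6109/37321565 - 2*I*√421/37321565 ≈ -0.00016369 - 1.0995e-6*I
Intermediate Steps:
B(z) = 7 - 2*z² (B(z) = 7 - (z + z)*z = 7 - 2*z*z = 7 - 2*z²)
1/(-4548 + (√(w - 1126) + B(28))) = 1/(-4548 + (√(-558 - 1126) + (7 - 2*28²))) = 1/(-4548 + (√(-1684) + (7 - 2*784))) = 1/(-4548 + (2*I*√421 + (7 - 1568))) = 1/(-4548 + (2*I*√421 - 1561)) = 1/(-4548 + (-1561 + 2*I*√421)) = 1/(-6109 + 2*I*√421)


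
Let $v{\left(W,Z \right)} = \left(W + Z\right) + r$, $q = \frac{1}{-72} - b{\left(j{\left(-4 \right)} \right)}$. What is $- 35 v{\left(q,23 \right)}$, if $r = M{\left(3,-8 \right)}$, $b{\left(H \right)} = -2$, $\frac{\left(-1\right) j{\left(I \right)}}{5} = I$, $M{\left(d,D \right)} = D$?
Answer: $- \frac{42805}{72} \approx -594.51$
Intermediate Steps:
$j{\left(I \right)} = - 5 I$
$r = -8$
$q = \frac{143}{72}$ ($q = \frac{1}{-72} - -2 = - \frac{1}{72} + 2 = \frac{143}{72} \approx 1.9861$)
$v{\left(W,Z \right)} = -8 + W + Z$ ($v{\left(W,Z \right)} = \left(W + Z\right) - 8 = -8 + W + Z$)
$- 35 v{\left(q,23 \right)} = - 35 \left(-8 + \frac{143}{72} + 23\right) = \left(-35\right) \frac{1223}{72} = - \frac{42805}{72}$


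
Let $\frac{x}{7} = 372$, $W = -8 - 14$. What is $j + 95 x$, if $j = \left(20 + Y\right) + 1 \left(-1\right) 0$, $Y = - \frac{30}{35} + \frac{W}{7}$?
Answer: $247396$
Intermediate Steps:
$W = -22$ ($W = -8 - 14 = -22$)
$x = 2604$ ($x = 7 \cdot 372 = 2604$)
$Y = -4$ ($Y = - \frac{30}{35} - \frac{22}{7} = \left(-30\right) \frac{1}{35} - \frac{22}{7} = - \frac{6}{7} - \frac{22}{7} = -4$)
$j = 16$ ($j = \left(20 - 4\right) + 1 \left(-1\right) 0 = 16 - 0 = 16 + 0 = 16$)
$j + 95 x = 16 + 95 \cdot 2604 = 16 + 247380 = 247396$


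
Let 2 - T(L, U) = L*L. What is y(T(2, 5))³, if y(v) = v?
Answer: -8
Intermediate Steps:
T(L, U) = 2 - L² (T(L, U) = 2 - L*L = 2 - L²)
y(T(2, 5))³ = (2 - 1*2²)³ = (2 - 1*4)³ = (2 - 4)³ = (-2)³ = -8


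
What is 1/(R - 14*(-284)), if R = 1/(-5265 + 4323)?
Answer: 942/3745391 ≈ 0.00025151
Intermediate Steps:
R = -1/942 (R = 1/(-942) = -1/942 ≈ -0.0010616)
1/(R - 14*(-284)) = 1/(-1/942 - 14*(-284)) = 1/(-1/942 + 3976) = 1/(3745391/942) = 942/3745391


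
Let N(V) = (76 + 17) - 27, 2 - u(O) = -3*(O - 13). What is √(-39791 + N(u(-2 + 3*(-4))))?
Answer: 5*I*√1589 ≈ 199.31*I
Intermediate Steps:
u(O) = -37 + 3*O (u(O) = 2 - (-3)*(O - 13) = 2 - (-3)*(-13 + O) = 2 - (39 - 3*O) = 2 + (-39 + 3*O) = -37 + 3*O)
N(V) = 66 (N(V) = 93 - 27 = 66)
√(-39791 + N(u(-2 + 3*(-4)))) = √(-39791 + 66) = √(-39725) = 5*I*√1589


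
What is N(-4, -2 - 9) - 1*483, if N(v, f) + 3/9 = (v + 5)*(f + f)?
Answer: -1516/3 ≈ -505.33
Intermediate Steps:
N(v, f) = -⅓ + 2*f*(5 + v) (N(v, f) = -⅓ + (v + 5)*(f + f) = -⅓ + (5 + v)*(2*f) = -⅓ + 2*f*(5 + v))
N(-4, -2 - 9) - 1*483 = (-⅓ + 10*(-2 - 9) + 2*(-2 - 9)*(-4)) - 1*483 = (-⅓ + 10*(-11) + 2*(-11)*(-4)) - 483 = (-⅓ - 110 + 88) - 483 = -67/3 - 483 = -1516/3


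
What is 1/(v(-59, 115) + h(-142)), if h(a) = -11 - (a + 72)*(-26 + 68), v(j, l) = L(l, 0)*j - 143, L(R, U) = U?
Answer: 1/2786 ≈ 0.00035894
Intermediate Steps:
v(j, l) = -143 (v(j, l) = 0*j - 143 = 0 - 143 = -143)
h(a) = -3035 - 42*a (h(a) = -11 - (72 + a)*42 = -11 - (3024 + 42*a) = -11 + (-3024 - 42*a) = -3035 - 42*a)
1/(v(-59, 115) + h(-142)) = 1/(-143 + (-3035 - 42*(-142))) = 1/(-143 + (-3035 + 5964)) = 1/(-143 + 2929) = 1/2786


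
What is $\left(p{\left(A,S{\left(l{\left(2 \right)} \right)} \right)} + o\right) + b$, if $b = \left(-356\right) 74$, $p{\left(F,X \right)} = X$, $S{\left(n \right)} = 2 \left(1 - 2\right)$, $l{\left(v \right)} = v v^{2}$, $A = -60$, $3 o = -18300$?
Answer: $-32446$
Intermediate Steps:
$o = -6100$ ($o = \frac{1}{3} \left(-18300\right) = -6100$)
$l{\left(v \right)} = v^{3}$
$S{\left(n \right)} = -2$ ($S{\left(n \right)} = 2 \left(-1\right) = -2$)
$b = -26344$
$\left(p{\left(A,S{\left(l{\left(2 \right)} \right)} \right)} + o\right) + b = \left(-2 - 6100\right) - 26344 = -6102 - 26344 = -32446$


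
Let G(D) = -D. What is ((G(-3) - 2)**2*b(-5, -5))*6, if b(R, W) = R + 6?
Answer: 6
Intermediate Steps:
b(R, W) = 6 + R
((G(-3) - 2)**2*b(-5, -5))*6 = ((-1*(-3) - 2)**2*(6 - 5))*6 = ((3 - 2)**2*1)*6 = (1**2*1)*6 = (1*1)*6 = 1*6 = 6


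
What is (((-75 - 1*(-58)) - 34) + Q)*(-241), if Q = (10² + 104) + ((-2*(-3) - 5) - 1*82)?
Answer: -17352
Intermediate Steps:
Q = 123 (Q = (100 + 104) + ((6 - 5) - 82) = 204 + (1 - 82) = 204 - 81 = 123)
(((-75 - 1*(-58)) - 34) + Q)*(-241) = (((-75 - 1*(-58)) - 34) + 123)*(-241) = (((-75 + 58) - 34) + 123)*(-241) = ((-17 - 34) + 123)*(-241) = (-51 + 123)*(-241) = 72*(-241) = -17352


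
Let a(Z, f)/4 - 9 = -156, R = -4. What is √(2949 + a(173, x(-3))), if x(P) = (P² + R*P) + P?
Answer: √2361 ≈ 48.590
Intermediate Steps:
x(P) = P² - 3*P (x(P) = (P² - 4*P) + P = P² - 3*P)
a(Z, f) = -588 (a(Z, f) = 36 + 4*(-156) = 36 - 624 = -588)
√(2949 + a(173, x(-3))) = √(2949 - 588) = √2361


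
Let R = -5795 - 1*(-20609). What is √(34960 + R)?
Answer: √49774 ≈ 223.10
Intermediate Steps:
R = 14814 (R = -5795 + 20609 = 14814)
√(34960 + R) = √(34960 + 14814) = √49774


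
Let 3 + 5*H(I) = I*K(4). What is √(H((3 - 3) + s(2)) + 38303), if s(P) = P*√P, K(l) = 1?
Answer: √(957560 + 10*√2)/5 ≈ 195.71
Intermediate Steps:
s(P) = P^(3/2)
H(I) = -⅗ + I/5 (H(I) = -⅗ + (I*1)/5 = -⅗ + I/5)
√(H((3 - 3) + s(2)) + 38303) = √((-⅗ + ((3 - 3) + 2^(3/2))/5) + 38303) = √((-⅗ + (0 + 2*√2)/5) + 38303) = √((-⅗ + (2*√2)/5) + 38303) = √((-⅗ + 2*√2/5) + 38303) = √(191512/5 + 2*√2/5)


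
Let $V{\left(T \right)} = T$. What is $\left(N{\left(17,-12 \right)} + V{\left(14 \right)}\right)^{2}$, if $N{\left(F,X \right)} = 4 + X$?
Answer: $36$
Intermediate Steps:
$\left(N{\left(17,-12 \right)} + V{\left(14 \right)}\right)^{2} = \left(\left(4 - 12\right) + 14\right)^{2} = \left(-8 + 14\right)^{2} = 6^{2} = 36$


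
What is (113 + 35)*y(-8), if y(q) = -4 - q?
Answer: 592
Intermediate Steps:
(113 + 35)*y(-8) = (113 + 35)*(-4 - 1*(-8)) = 148*(-4 + 8) = 148*4 = 592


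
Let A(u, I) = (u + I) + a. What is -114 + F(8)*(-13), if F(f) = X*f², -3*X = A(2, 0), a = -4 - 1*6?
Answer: -6998/3 ≈ -2332.7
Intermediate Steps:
a = -10 (a = -4 - 6 = -10)
A(u, I) = -10 + I + u (A(u, I) = (u + I) - 10 = (I + u) - 10 = -10 + I + u)
X = 8/3 (X = -(-10 + 0 + 2)/3 = -⅓*(-8) = 8/3 ≈ 2.6667)
F(f) = 8*f²/3
-114 + F(8)*(-13) = -114 + ((8/3)*8²)*(-13) = -114 + ((8/3)*64)*(-13) = -114 + (512/3)*(-13) = -114 - 6656/3 = -6998/3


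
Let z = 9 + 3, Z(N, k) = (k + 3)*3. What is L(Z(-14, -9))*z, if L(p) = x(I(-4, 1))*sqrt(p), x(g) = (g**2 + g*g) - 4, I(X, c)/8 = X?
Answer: 73584*I*sqrt(2) ≈ 1.0406e+5*I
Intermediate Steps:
I(X, c) = 8*X
x(g) = -4 + 2*g**2 (x(g) = (g**2 + g**2) - 4 = 2*g**2 - 4 = -4 + 2*g**2)
Z(N, k) = 9 + 3*k (Z(N, k) = (3 + k)*3 = 9 + 3*k)
L(p) = 2044*sqrt(p) (L(p) = (-4 + 2*(8*(-4))**2)*sqrt(p) = (-4 + 2*(-32)**2)*sqrt(p) = (-4 + 2*1024)*sqrt(p) = (-4 + 2048)*sqrt(p) = 2044*sqrt(p))
z = 12
L(Z(-14, -9))*z = (2044*sqrt(9 + 3*(-9)))*12 = (2044*sqrt(9 - 27))*12 = (2044*sqrt(-18))*12 = (2044*(3*I*sqrt(2)))*12 = (6132*I*sqrt(2))*12 = 73584*I*sqrt(2)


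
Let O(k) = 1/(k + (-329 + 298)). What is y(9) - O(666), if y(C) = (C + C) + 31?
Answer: 31114/635 ≈ 48.998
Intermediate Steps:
O(k) = 1/(-31 + k) (O(k) = 1/(k - 31) = 1/(-31 + k))
y(C) = 31 + 2*C (y(C) = 2*C + 31 = 31 + 2*C)
y(9) - O(666) = (31 + 2*9) - 1/(-31 + 666) = (31 + 18) - 1/635 = 49 - 1*1/635 = 49 - 1/635 = 31114/635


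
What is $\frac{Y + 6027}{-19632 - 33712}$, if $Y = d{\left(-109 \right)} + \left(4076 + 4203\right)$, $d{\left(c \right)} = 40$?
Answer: $- \frac{7173}{26672} \approx -0.26893$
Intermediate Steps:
$Y = 8319$ ($Y = 40 + \left(4076 + 4203\right) = 40 + 8279 = 8319$)
$\frac{Y + 6027}{-19632 - 33712} = \frac{8319 + 6027}{-19632 - 33712} = \frac{14346}{-53344} = 14346 \left(- \frac{1}{53344}\right) = - \frac{7173}{26672}$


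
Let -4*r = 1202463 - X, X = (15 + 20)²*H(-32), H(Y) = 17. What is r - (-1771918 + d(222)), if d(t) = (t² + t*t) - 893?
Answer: 2757667/2 ≈ 1.3788e+6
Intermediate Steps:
d(t) = -893 + 2*t² (d(t) = (t² + t²) - 893 = 2*t² - 893 = -893 + 2*t²)
X = 20825 (X = (15 + 20)²*17 = 35²*17 = 1225*17 = 20825)
r = -590819/2 (r = -(1202463 - 1*20825)/4 = -(1202463 - 20825)/4 = -¼*1181638 = -590819/2 ≈ -2.9541e+5)
r - (-1771918 + d(222)) = -590819/2 - (-1771918 + (-893 + 2*222²)) = -590819/2 - (-1771918 + (-893 + 2*49284)) = -590819/2 - (-1771918 + (-893 + 98568)) = -590819/2 - (-1771918 + 97675) = -590819/2 - 1*(-1674243) = -590819/2 + 1674243 = 2757667/2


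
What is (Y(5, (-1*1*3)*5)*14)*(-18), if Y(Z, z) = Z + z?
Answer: 2520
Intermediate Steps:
(Y(5, (-1*1*3)*5)*14)*(-18) = ((5 + (-1*1*3)*5)*14)*(-18) = ((5 - 1*3*5)*14)*(-18) = ((5 - 3*5)*14)*(-18) = ((5 - 15)*14)*(-18) = -10*14*(-18) = -140*(-18) = 2520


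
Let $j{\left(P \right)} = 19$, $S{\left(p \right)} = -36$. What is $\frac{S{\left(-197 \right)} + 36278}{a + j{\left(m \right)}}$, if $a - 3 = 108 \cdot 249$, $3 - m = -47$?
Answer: $\frac{18121}{13457} \approx 1.3466$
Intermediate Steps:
$m = 50$ ($m = 3 - -47 = 3 + 47 = 50$)
$a = 26895$ ($a = 3 + 108 \cdot 249 = 3 + 26892 = 26895$)
$\frac{S{\left(-197 \right)} + 36278}{a + j{\left(m \right)}} = \frac{-36 + 36278}{26895 + 19} = \frac{36242}{26914} = 36242 \cdot \frac{1}{26914} = \frac{18121}{13457}$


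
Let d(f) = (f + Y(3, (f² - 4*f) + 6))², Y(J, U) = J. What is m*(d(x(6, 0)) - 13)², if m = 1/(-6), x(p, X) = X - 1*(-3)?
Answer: -529/6 ≈ -88.167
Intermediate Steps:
x(p, X) = 3 + X (x(p, X) = X + 3 = 3 + X)
d(f) = (3 + f)² (d(f) = (f + 3)² = (3 + f)²)
m = -⅙ ≈ -0.16667
m*(d(x(6, 0)) - 13)² = -((3 + (3 + 0))² - 13)²/6 = -((3 + 3)² - 13)²/6 = -(6² - 13)²/6 = -(36 - 13)²/6 = -⅙*23² = -⅙*529 = -529/6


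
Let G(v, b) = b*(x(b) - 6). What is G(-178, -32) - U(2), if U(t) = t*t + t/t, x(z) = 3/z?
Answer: 190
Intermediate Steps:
G(v, b) = b*(-6 + 3/b) (G(v, b) = b*(3/b - 6) = b*(-6 + 3/b))
U(t) = 1 + t**2 (U(t) = t**2 + 1 = 1 + t**2)
G(-178, -32) - U(2) = (3 - 6*(-32)) - (1 + 2**2) = (3 + 192) - (1 + 4) = 195 - 1*5 = 195 - 5 = 190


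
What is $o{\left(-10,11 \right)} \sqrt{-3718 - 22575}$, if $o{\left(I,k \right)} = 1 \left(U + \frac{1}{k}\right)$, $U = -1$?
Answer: $- \frac{10 i \sqrt{26293}}{11} \approx - 147.41 i$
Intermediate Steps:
$o{\left(I,k \right)} = -1 + \frac{1}{k}$ ($o{\left(I,k \right)} = 1 \left(-1 + \frac{1}{k}\right) = -1 + \frac{1}{k}$)
$o{\left(-10,11 \right)} \sqrt{-3718 - 22575} = \frac{1 - 11}{11} \sqrt{-3718 - 22575} = \frac{1 - 11}{11} \sqrt{-26293} = \frac{1}{11} \left(-10\right) i \sqrt{26293} = - \frac{10 i \sqrt{26293}}{11}$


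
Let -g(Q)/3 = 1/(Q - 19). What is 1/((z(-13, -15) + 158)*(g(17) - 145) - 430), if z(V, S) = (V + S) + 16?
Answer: -1/21381 ≈ -4.6770e-5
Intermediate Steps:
z(V, S) = 16 + S + V (z(V, S) = (S + V) + 16 = 16 + S + V)
g(Q) = -3/(-19 + Q) (g(Q) = -3/(Q - 19) = -3/(-19 + Q))
1/((z(-13, -15) + 158)*(g(17) - 145) - 430) = 1/(((16 - 15 - 13) + 158)*(-3/(-19 + 17) - 145) - 430) = 1/((-12 + 158)*(-3/(-2) - 145) - 430) = 1/(146*(-3*(-½) - 145) - 430) = 1/(146*(3/2 - 145) - 430) = 1/(146*(-287/2) - 430) = 1/(-20951 - 430) = 1/(-21381) = -1/21381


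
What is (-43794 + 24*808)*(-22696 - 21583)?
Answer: 1080496158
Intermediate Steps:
(-43794 + 24*808)*(-22696 - 21583) = (-43794 + 19392)*(-44279) = -24402*(-44279) = 1080496158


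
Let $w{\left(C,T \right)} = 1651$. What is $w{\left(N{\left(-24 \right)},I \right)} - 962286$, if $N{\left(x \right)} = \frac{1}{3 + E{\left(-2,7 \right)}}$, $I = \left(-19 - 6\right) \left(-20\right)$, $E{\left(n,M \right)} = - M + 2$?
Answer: $-960635$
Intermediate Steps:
$E{\left(n,M \right)} = 2 - M$
$I = 500$ ($I = \left(-25\right) \left(-20\right) = 500$)
$N{\left(x \right)} = - \frac{1}{2}$ ($N{\left(x \right)} = \frac{1}{3 + \left(2 - 7\right)} = \frac{1}{3 - 5} = \frac{1}{-2} = - \frac{1}{2}$)
$w{\left(N{\left(-24 \right)},I \right)} - 962286 = 1651 - 962286 = -960635$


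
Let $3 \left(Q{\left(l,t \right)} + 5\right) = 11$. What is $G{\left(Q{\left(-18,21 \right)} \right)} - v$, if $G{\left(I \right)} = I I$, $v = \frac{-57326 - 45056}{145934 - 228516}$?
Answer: $\frac{199937}{371619} \approx 0.53802$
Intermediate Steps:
$Q{\left(l,t \right)} = - \frac{4}{3}$ ($Q{\left(l,t \right)} = -5 + \frac{1}{3} \cdot 11 = -5 + \frac{11}{3} = - \frac{4}{3}$)
$v = \frac{51191}{41291}$ ($v = - \frac{102382}{-82582} = \left(-102382\right) \left(- \frac{1}{82582}\right) = \frac{51191}{41291} \approx 1.2398$)
$G{\left(I \right)} = I^{2}$
$G{\left(Q{\left(-18,21 \right)} \right)} - v = \left(- \frac{4}{3}\right)^{2} - \frac{51191}{41291} = \frac{16}{9} - \frac{51191}{41291} = \frac{199937}{371619}$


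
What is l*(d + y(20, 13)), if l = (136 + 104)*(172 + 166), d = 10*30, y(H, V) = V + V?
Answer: 26445120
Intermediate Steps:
y(H, V) = 2*V
d = 300
l = 81120 (l = 240*338 = 81120)
l*(d + y(20, 13)) = 81120*(300 + 2*13) = 81120*(300 + 26) = 81120*326 = 26445120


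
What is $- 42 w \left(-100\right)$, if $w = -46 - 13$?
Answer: $-247800$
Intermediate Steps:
$w = -59$
$- 42 w \left(-100\right) = \left(-42\right) \left(-59\right) \left(-100\right) = 2478 \left(-100\right) = -247800$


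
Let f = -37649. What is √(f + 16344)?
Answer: I*√21305 ≈ 145.96*I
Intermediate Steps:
√(f + 16344) = √(-37649 + 16344) = √(-21305) = I*√21305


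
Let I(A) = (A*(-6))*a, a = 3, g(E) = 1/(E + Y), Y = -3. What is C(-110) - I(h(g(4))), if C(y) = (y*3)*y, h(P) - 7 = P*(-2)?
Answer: 36390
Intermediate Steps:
g(E) = 1/(-3 + E) (g(E) = 1/(E - 3) = 1/(-3 + E))
h(P) = 7 - 2*P (h(P) = 7 + P*(-2) = 7 - 2*P)
I(A) = -18*A (I(A) = (A*(-6))*3 = -6*A*3 = -18*A)
C(y) = 3*y**2 (C(y) = (3*y)*y = 3*y**2)
C(-110) - I(h(g(4))) = 3*(-110)**2 - (-18)*(7 - 2/(-3 + 4)) = 3*12100 - (-18)*(7 - 2/1) = 36300 - (-18)*(7 - 2*1) = 36300 - (-18)*(7 - 2) = 36300 - (-18)*5 = 36300 - 1*(-90) = 36300 + 90 = 36390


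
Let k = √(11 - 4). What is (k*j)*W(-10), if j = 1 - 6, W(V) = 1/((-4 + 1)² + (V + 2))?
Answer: -5*√7 ≈ -13.229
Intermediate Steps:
W(V) = 1/(11 + V) (W(V) = 1/((-3)² + (2 + V)) = 1/(9 + (2 + V)) = 1/(11 + V))
k = √7 ≈ 2.6458
j = -5
(k*j)*W(-10) = (√7*(-5))/(11 - 10) = -5*√7/1 = -5*√7*1 = -5*√7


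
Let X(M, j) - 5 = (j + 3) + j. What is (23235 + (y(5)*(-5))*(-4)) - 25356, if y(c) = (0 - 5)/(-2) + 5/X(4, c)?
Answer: -18589/9 ≈ -2065.4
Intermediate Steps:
X(M, j) = 8 + 2*j (X(M, j) = 5 + ((j + 3) + j) = 5 + ((3 + j) + j) = 5 + (3 + 2*j) = 8 + 2*j)
y(c) = 5/2 + 5/(8 + 2*c) (y(c) = (0 - 5)/(-2) + 5/(8 + 2*c) = -5*(-½) + 5/(8 + 2*c) = 5/2 + 5/(8 + 2*c))
(23235 + (y(5)*(-5))*(-4)) - 25356 = (23235 + ((5*(5 + 5)/(2*(4 + 5)))*(-5))*(-4)) - 25356 = (23235 + (((5/2)*10/9)*(-5))*(-4)) - 25356 = (23235 + (((5/2)*(⅑)*10)*(-5))*(-4)) - 25356 = (23235 + ((25/9)*(-5))*(-4)) - 25356 = (23235 - 125/9*(-4)) - 25356 = (23235 + 500/9) - 25356 = 209615/9 - 25356 = -18589/9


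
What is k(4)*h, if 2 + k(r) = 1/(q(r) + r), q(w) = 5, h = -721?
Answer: 12257/9 ≈ 1361.9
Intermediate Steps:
k(r) = -2 + 1/(5 + r)
k(4)*h = ((-9 - 2*4)/(5 + 4))*(-721) = ((-9 - 8)/9)*(-721) = ((1/9)*(-17))*(-721) = -17/9*(-721) = 12257/9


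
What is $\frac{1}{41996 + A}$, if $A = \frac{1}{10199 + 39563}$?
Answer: $\frac{49762}{2089804953} \approx 2.3812 \cdot 10^{-5}$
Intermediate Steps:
$A = \frac{1}{49762} \approx 2.0096 \cdot 10^{-5}$
$\frac{1}{41996 + A} = \frac{1}{41996 + \frac{1}{49762}} = \frac{1}{\frac{2089804953}{49762}} = \frac{49762}{2089804953}$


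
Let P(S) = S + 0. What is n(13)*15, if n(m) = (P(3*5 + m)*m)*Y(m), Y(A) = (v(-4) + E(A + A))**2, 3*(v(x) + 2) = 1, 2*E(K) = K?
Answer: 2103920/3 ≈ 7.0131e+5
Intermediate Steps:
E(K) = K/2
v(x) = -5/3 (v(x) = -2 + (1/3)*1 = -2 + 1/3 = -5/3)
P(S) = S
Y(A) = (-5/3 + A)**2 (Y(A) = (-5/3 + (A + A)/2)**2 = (-5/3 + (2*A)/2)**2 = (-5/3 + A)**2)
n(m) = m*(-5 + 3*m)**2*(15 + m)/9 (n(m) = ((3*5 + m)*m)*((-5 + 3*m)**2/9) = ((15 + m)*m)*((-5 + 3*m)**2/9) = (m*(15 + m))*((-5 + 3*m)**2/9) = m*(-5 + 3*m)**2*(15 + m)/9)
n(13)*15 = ((1/9)*13*(-5 + 3*13)**2*(15 + 13))*15 = ((1/9)*13*(-5 + 39)**2*28)*15 = ((1/9)*13*34**2*28)*15 = ((1/9)*13*1156*28)*15 = (420784/9)*15 = 2103920/3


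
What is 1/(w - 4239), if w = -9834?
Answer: -1/14073 ≈ -7.1058e-5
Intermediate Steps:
1/(w - 4239) = 1/(-9834 - 4239) = 1/(-14073) = -1/14073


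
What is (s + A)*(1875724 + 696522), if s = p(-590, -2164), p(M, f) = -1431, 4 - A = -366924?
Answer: 940148196262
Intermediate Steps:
A = 366928 (A = 4 - 1*(-366924) = 4 + 366924 = 366928)
s = -1431
(s + A)*(1875724 + 696522) = (-1431 + 366928)*(1875724 + 696522) = 365497*2572246 = 940148196262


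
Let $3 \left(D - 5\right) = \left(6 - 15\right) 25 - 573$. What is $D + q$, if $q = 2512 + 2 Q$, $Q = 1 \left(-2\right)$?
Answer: $2247$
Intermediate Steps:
$Q = -2$
$q = 2508$ ($q = 2512 + 2 \left(-2\right) = 2512 - 4 = 2508$)
$D = -261$ ($D = 5 + \frac{\left(6 - 15\right) 25 - 573}{3} = 5 + \frac{\left(-9\right) 25 - 573}{3} = 5 + \frac{-225 - 573}{3} = 5 + \frac{1}{3} \left(-798\right) = 5 - 266 = -261$)
$D + q = -261 + 2508 = 2247$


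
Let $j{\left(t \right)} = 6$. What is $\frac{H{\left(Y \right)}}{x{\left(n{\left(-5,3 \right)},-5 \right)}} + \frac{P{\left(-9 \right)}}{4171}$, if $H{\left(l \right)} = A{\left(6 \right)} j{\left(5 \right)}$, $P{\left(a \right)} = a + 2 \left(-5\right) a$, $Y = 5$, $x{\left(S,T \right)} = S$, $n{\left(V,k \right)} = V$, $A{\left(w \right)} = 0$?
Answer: $\frac{81}{4171} \approx 0.01942$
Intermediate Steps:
$P{\left(a \right)} = - 9 a$ ($P{\left(a \right)} = a - 10 a = - 9 a$)
$H{\left(l \right)} = 0$ ($H{\left(l \right)} = 0 \cdot 6 = 0$)
$\frac{H{\left(Y \right)}}{x{\left(n{\left(-5,3 \right)},-5 \right)}} + \frac{P{\left(-9 \right)}}{4171} = \frac{0}{-5} + \frac{\left(-9\right) \left(-9\right)}{4171} = 0 \left(- \frac{1}{5}\right) + 81 \cdot \frac{1}{4171} = 0 + \frac{81}{4171} = \frac{81}{4171}$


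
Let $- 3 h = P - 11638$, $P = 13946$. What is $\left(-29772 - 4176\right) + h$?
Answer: $- \frac{104152}{3} \approx -34717.0$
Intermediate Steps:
$h = - \frac{2308}{3}$ ($h = - \frac{13946 - 11638}{3} = \left(- \frac{1}{3}\right) 2308 = - \frac{2308}{3} \approx -769.33$)
$\left(-29772 - 4176\right) + h = \left(-29772 - 4176\right) - \frac{2308}{3} = -33948 - \frac{2308}{3} = - \frac{104152}{3}$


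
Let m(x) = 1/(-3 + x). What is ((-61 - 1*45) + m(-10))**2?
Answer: 1901641/169 ≈ 11252.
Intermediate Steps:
((-61 - 1*45) + m(-10))**2 = ((-61 - 1*45) + 1/(-3 - 10))**2 = ((-61 - 45) + 1/(-13))**2 = (-106 - 1/13)**2 = (-1379/13)**2 = 1901641/169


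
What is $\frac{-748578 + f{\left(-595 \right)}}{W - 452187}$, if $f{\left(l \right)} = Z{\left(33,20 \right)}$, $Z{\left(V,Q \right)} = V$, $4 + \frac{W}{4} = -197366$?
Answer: $\frac{35645}{59127} \approx 0.60285$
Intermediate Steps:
$W = -789480$ ($W = -16 + 4 \left(-197366\right) = -16 - 789464 = -789480$)
$f{\left(l \right)} = 33$
$\frac{-748578 + f{\left(-595 \right)}}{W - 452187} = \frac{-748578 + 33}{-789480 - 452187} = - \frac{748545}{-1241667} = \left(-748545\right) \left(- \frac{1}{1241667}\right) = \frac{35645}{59127}$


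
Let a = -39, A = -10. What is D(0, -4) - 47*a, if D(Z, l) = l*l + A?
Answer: 1839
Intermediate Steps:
D(Z, l) = -10 + l**2 (D(Z, l) = l*l - 10 = l**2 - 10 = -10 + l**2)
D(0, -4) - 47*a = (-10 + (-4)**2) - 47*(-39) = (-10 + 16) + 1833 = 6 + 1833 = 1839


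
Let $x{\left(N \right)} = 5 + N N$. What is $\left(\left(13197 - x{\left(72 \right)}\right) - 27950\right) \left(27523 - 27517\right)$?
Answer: $-119652$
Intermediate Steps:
$x{\left(N \right)} = 5 + N^{2}$
$\left(\left(13197 - x{\left(72 \right)}\right) - 27950\right) \left(27523 - 27517\right) = \left(\left(13197 - \left(5 + 72^{2}\right)\right) - 27950\right) \left(27523 - 27517\right) = \left(\left(13197 - \left(5 + 5184\right)\right) - 27950\right) 6 = \left(\left(13197 - 5189\right) - 27950\right) 6 = \left(8008 - 27950\right) 6 = \left(-19942\right) 6 = -119652$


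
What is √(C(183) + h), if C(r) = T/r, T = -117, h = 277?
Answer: √1028338/61 ≈ 16.624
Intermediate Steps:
C(r) = -117/r
√(C(183) + h) = √(-117/183 + 277) = √(-117*1/183 + 277) = √(-39/61 + 277) = √(16858/61) = √1028338/61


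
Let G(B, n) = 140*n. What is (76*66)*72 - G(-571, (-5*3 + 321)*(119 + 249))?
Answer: -15403968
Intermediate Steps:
(76*66)*72 - G(-571, (-5*3 + 321)*(119 + 249)) = (76*66)*72 - 140*(-5*3 + 321)*(119 + 249) = 5016*72 - 140*(-15 + 321)*368 = 361152 - 140*306*368 = 361152 - 140*112608 = 361152 - 1*15765120 = 361152 - 15765120 = -15403968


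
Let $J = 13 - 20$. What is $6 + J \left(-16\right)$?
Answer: $118$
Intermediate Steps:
$J = -7$ ($J = 13 - 20 = -7$)
$6 + J \left(-16\right) = 6 - -112 = 6 + 112 = 118$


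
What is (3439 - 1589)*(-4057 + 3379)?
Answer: -1254300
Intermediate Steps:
(3439 - 1589)*(-4057 + 3379) = 1850*(-678) = -1254300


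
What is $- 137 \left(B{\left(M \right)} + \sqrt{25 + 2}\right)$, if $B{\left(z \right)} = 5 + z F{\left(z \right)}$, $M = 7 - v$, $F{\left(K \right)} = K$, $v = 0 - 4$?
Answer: $-17262 - 411 \sqrt{3} \approx -17974.0$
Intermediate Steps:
$v = -4$
$M = 11$ ($M = 7 - -4 = 7 + 4 = 11$)
$B{\left(z \right)} = 5 + z^{2}$ ($B{\left(z \right)} = 5 + z z = 5 + z^{2}$)
$- 137 \left(B{\left(M \right)} + \sqrt{25 + 2}\right) = - 137 \left(\left(5 + 11^{2}\right) + \sqrt{25 + 2}\right) = - 137 \left(\left(5 + 121\right) + \sqrt{27}\right) = - 137 \left(126 + 3 \sqrt{3}\right) = -17262 - 411 \sqrt{3}$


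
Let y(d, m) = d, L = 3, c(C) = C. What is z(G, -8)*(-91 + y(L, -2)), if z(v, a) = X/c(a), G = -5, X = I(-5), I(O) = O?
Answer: -55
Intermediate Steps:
X = -5
z(v, a) = -5/a
z(G, -8)*(-91 + y(L, -2)) = (-5/(-8))*(-91 + 3) = -5*(-1/8)*(-88) = (5/8)*(-88) = -55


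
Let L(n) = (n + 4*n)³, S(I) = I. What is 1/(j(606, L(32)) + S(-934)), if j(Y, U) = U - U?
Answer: -1/934 ≈ -0.0010707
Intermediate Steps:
L(n) = 125*n³ (L(n) = (5*n)³ = 125*n³)
j(Y, U) = 0
1/(j(606, L(32)) + S(-934)) = 1/(0 - 934) = 1/(-934) = -1/934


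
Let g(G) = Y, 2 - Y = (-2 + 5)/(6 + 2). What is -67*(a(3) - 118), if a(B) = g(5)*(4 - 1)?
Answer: 60635/8 ≈ 7579.4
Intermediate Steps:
Y = 13/8 (Y = 2 - (-2 + 5)/(6 + 2) = 2 - 3/8 = 13/8 ≈ 1.6250)
g(G) = 13/8
a(B) = 39/8 (a(B) = 13*(4 - 1)/8 = (13/8)*3 = 39/8)
-67*(a(3) - 118) = -67*(39/8 - 118) = -67*(-905/8) = 60635/8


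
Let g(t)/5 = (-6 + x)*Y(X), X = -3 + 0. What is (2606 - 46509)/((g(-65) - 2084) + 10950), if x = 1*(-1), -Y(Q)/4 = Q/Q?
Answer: -43903/9006 ≈ -4.8749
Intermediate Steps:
X = -3
Y(Q) = -4 (Y(Q) = -4*Q/Q = -4*1 = -4)
x = -1
g(t) = 140 (g(t) = 5*((-6 - 1)*(-4)) = 5*(-7*(-4)) = 5*28 = 140)
(2606 - 46509)/((g(-65) - 2084) + 10950) = (2606 - 46509)/((140 - 2084) + 10950) = -43903/(-1944 + 10950) = -43903/9006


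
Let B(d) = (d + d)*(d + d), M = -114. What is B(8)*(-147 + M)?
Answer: -66816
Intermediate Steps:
B(d) = 4*d² (B(d) = (2*d)*(2*d) = 4*d²)
B(8)*(-147 + M) = (4*8²)*(-147 - 114) = (4*64)*(-261) = 256*(-261) = -66816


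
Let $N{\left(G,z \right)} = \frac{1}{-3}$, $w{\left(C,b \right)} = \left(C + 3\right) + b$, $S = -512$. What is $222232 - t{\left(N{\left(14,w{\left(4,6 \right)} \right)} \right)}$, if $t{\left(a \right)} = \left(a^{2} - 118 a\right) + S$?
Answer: $\frac{2004341}{9} \approx 2.227 \cdot 10^{5}$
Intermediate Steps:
$w{\left(C,b \right)} = 3 + C + b$ ($w{\left(C,b \right)} = \left(3 + C\right) + b = 3 + C + b$)
$N{\left(G,z \right)} = - \frac{1}{3}$
$t{\left(a \right)} = -512 + a^{2} - 118 a$ ($t{\left(a \right)} = \left(a^{2} - 118 a\right) - 512 = -512 + a^{2} - 118 a$)
$222232 - t{\left(N{\left(14,w{\left(4,6 \right)} \right)} \right)} = 222232 - \left(-512 + \left(- \frac{1}{3}\right)^{2} - - \frac{118}{3}\right) = 222232 - \left(-512 + \frac{1}{9} + \frac{118}{3}\right) = 222232 - - \frac{4253}{9} = 222232 + \frac{4253}{9} = \frac{2004341}{9}$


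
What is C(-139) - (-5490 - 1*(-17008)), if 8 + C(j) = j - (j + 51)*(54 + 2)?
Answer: -6737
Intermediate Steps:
C(j) = -2864 - 55*j (C(j) = -8 + (j - (j + 51)*(54 + 2)) = -8 + (j - (51 + j)*56) = -8 + (j - (2856 + 56*j)) = -8 + (j + (-2856 - 56*j)) = -8 + (-2856 - 55*j) = -2864 - 55*j)
C(-139) - (-5490 - 1*(-17008)) = (-2864 - 55*(-139)) - (-5490 - 1*(-17008)) = (-2864 + 7645) - (-5490 + 17008) = 4781 - 1*11518 = 4781 - 11518 = -6737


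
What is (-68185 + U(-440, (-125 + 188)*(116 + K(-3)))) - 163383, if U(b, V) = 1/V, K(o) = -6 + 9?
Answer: -1736065295/7497 ≈ -2.3157e+5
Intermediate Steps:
K(o) = 3
(-68185 + U(-440, (-125 + 188)*(116 + K(-3)))) - 163383 = (-68185 + 1/((-125 + 188)*(116 + 3))) - 163383 = (-68185 + 1/(63*119)) - 163383 = (-68185 + 1/7497) - 163383 = -511182944/7497 - 163383 = -1736065295/7497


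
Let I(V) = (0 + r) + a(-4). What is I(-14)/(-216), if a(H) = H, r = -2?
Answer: 1/36 ≈ 0.027778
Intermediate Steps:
I(V) = -6 (I(V) = (0 - 2) - 4 = -2 - 4 = -6)
I(-14)/(-216) = -6/(-216) = -6*(-1/216) = 1/36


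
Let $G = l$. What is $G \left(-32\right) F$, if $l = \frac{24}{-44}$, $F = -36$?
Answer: $- \frac{6912}{11} \approx -628.36$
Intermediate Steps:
$l = - \frac{6}{11}$ ($l = 24 \left(- \frac{1}{44}\right) = - \frac{6}{11} \approx -0.54545$)
$G = - \frac{6}{11} \approx -0.54545$
$G \left(-32\right) F = \left(- \frac{6}{11}\right) \left(-32\right) \left(-36\right) = \frac{192}{11} \left(-36\right) = - \frac{6912}{11}$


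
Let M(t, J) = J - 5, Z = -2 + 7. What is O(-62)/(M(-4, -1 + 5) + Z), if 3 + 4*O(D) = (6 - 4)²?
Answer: 1/16 ≈ 0.062500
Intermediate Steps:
O(D) = ¼ (O(D) = -¾ + (6 - 4)²/4 = -¾ + (¼)*2² = -¾ + (¼)*4 = -¾ + 1 = ¼)
Z = 5
M(t, J) = -5 + J
O(-62)/(M(-4, -1 + 5) + Z) = 1/(4*((-5 + (-1 + 5)) + 5)) = 1/(4*((-5 + 4) + 5)) = 1/(4*(-1 + 5)) = (¼)/4 = (¼)*(¼) = 1/16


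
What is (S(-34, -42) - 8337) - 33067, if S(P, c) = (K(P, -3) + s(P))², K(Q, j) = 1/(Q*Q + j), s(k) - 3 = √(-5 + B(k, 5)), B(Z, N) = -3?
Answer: -55041513908/1329409 + 13840*I*√2/1153 ≈ -41403.0 + 16.975*I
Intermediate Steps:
s(k) = 3 + 2*I*√2 (s(k) = 3 + √(-5 - 3) = 3 + √(-8) = 3 + 2*I*√2)
K(Q, j) = 1/(j + Q²) (K(Q, j) = 1/(Q² + j) = 1/(j + Q²))
S(P, c) = (3 + 1/(-3 + P²) + 2*I*√2)² (S(P, c) = (1/(-3 + P²) + (3 + 2*I*√2))² = (3 + 1/(-3 + P²) + 2*I*√2)²)
(S(-34, -42) - 8337) - 33067 = ((1 + (-3 + (-34)²)*(3 + 2*I*√2))²/(-3 + (-34)²)² - 8337) - 33067 = ((1 + (-3 + 1156)*(3 + 2*I*√2))²/(-3 + 1156)² - 8337) - 33067 = ((1 + 1153*(3 + 2*I*√2))²/1153² - 8337) - 33067 = ((1 + (3459 + 2306*I*√2))²*(1/1329409) - 8337) - 33067 = ((3460 + 2306*I*√2)²*(1/1329409) - 8337) - 33067 = ((3460 + 2306*I*√2)²/1329409 - 8337) - 33067 = (-8337 + (3460 + 2306*I*√2)²/1329409) - 33067 = -41404 + (3460 + 2306*I*√2)²/1329409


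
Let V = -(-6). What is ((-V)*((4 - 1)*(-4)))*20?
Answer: 1440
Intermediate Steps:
V = 6 (V = -1*(-6) = 6)
((-V)*((4 - 1)*(-4)))*20 = ((-1*6)*((4 - 1)*(-4)))*20 = -18*(-4)*20 = -6*(-12)*20 = 72*20 = 1440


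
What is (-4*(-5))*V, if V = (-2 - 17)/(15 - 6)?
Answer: -380/9 ≈ -42.222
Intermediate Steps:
V = -19/9 ≈ -2.1111
(-4*(-5))*V = -4*(-5)*(-19/9) = 20*(-19/9) = -380/9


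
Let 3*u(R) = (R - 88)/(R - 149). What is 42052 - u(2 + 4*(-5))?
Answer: 21067946/501 ≈ 42052.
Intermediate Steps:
u(R) = (-88 + R)/(3*(-149 + R)) (u(R) = ((R - 88)/(R - 149))/3 = ((-88 + R)/(-149 + R))/3 = (-88 + R)/(3*(-149 + R)))
42052 - u(2 + 4*(-5)) = 42052 - (-88 + (2 + 4*(-5)))/(3*(-149 + (2 + 4*(-5)))) = 42052 - (-88 + (2 - 20))/(3*(-149 + (2 - 20))) = 42052 - (-88 - 18)/(3*(-149 - 18)) = 42052 - (-106)/(3*(-167)) = 42052 - (-1)*(-106)/(3*167) = 42052 - 1*106/501 = 42052 - 106/501 = 21067946/501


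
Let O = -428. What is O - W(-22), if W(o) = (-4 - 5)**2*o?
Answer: 1354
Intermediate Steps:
W(o) = 81*o (W(o) = (-9)**2*o = 81*o)
O - W(-22) = -428 - 81*(-22) = -428 - 1*(-1782) = -428 + 1782 = 1354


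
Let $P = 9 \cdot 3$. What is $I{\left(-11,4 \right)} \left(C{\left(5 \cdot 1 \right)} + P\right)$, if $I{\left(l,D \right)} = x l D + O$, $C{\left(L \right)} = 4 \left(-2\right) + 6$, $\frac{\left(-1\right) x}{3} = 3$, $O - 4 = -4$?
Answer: $9900$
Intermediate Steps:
$O = 0$ ($O = 4 - 4 = 0$)
$x = -9$ ($x = \left(-3\right) 3 = -9$)
$P = 27$
$C{\left(L \right)} = -2$ ($C{\left(L \right)} = -8 + 6 = -2$)
$I{\left(l,D \right)} = - 9 D l$ ($I{\left(l,D \right)} = - 9 l D + 0 = - 9 D l + 0 = - 9 D l$)
$I{\left(-11,4 \right)} \left(C{\left(5 \cdot 1 \right)} + P\right) = \left(-9\right) 4 \left(-11\right) \left(-2 + 27\right) = 396 \cdot 25 = 9900$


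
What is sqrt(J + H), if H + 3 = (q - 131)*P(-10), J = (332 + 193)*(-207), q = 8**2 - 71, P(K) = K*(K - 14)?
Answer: I*sqrt(141798) ≈ 376.56*I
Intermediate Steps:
P(K) = K*(-14 + K)
q = -7 (q = 64 - 71 = -7)
J = -108675 (J = 525*(-207) = -108675)
H = -33123 (H = -3 + (-7 - 131)*(-10*(-14 - 10)) = -3 - (-1380)*(-24) = -3 - 138*240 = -3 - 33120 = -33123)
sqrt(J + H) = sqrt(-108675 - 33123) = sqrt(-141798) = I*sqrt(141798)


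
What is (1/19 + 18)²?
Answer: 117649/361 ≈ 325.90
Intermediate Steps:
(1/19 + 18)² = (343/19)² = 117649/361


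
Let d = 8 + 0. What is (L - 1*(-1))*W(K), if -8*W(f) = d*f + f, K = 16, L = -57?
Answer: 1008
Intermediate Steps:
d = 8
W(f) = -9*f/8 (W(f) = -(8*f + f)/8 = -9*f/8)
(L - 1*(-1))*W(K) = (-57 - 1*(-1))*(-9/8*16) = (-57 + 1)*(-18) = -56*(-18) = 1008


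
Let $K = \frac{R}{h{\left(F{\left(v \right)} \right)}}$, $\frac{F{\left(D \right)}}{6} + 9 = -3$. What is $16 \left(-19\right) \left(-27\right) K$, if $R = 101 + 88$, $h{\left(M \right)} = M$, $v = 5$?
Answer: $-21546$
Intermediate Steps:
$F{\left(D \right)} = -72$ ($F{\left(D \right)} = -54 + 6 \left(-3\right) = -54 - 18 = -72$)
$R = 189$
$K = - \frac{21}{8}$ ($K = \frac{189}{-72} = 189 \left(- \frac{1}{72}\right) = - \frac{21}{8} \approx -2.625$)
$16 \left(-19\right) \left(-27\right) K = 16 \left(-19\right) \left(-27\right) \left(- \frac{21}{8}\right) = \left(-304\right) \left(-27\right) \left(- \frac{21}{8}\right) = 8208 \left(- \frac{21}{8}\right) = -21546$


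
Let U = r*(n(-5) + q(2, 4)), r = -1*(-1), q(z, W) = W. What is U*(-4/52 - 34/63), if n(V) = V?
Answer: 505/819 ≈ 0.61661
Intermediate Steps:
r = 1
U = -1 (U = 1*(-5 + 4) = 1*(-1) = -1)
U*(-4/52 - 34/63) = -(-4/52 - 34/63) = -(-4*1/52 - 34*1/63) = -(-1/13 - 34/63) = -1*(-505/819) = 505/819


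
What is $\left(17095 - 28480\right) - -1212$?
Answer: $-10173$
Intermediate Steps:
$\left(17095 - 28480\right) - -1212 = -11385 + 1212 = -10173$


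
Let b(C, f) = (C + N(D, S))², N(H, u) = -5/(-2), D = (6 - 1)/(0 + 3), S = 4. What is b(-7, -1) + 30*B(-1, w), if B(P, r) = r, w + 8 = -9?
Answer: -1959/4 ≈ -489.75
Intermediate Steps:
D = 5/3 ≈ 1.6667
w = -17 (w = -8 - 9 = -17)
N(H, u) = 5/2 (N(H, u) = -5*(-½) = 5/2)
b(C, f) = (5/2 + C)² (b(C, f) = (C + 5/2)² = (5/2 + C)²)
b(-7, -1) + 30*B(-1, w) = (5 + 2*(-7))²/4 + 30*(-17) = (5 - 14)²/4 - 510 = (¼)*(-9)² - 510 = (¼)*81 - 510 = 81/4 - 510 = -1959/4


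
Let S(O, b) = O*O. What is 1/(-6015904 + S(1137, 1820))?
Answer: -1/4723135 ≈ -2.1172e-7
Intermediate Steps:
S(O, b) = O²
1/(-6015904 + S(1137, 1820)) = 1/(-6015904 + 1137²) = 1/(-6015904 + 1292769) = 1/(-4723135) = -1/4723135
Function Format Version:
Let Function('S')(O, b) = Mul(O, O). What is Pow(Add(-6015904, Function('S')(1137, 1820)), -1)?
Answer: Rational(-1, 4723135) ≈ -2.1172e-7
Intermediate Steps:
Function('S')(O, b) = Pow(O, 2)
Pow(Add(-6015904, Function('S')(1137, 1820)), -1) = Pow(Add(-6015904, Pow(1137, 2)), -1) = Pow(Add(-6015904, 1292769), -1) = Pow(-4723135, -1) = Rational(-1, 4723135)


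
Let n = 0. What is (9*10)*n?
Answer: 0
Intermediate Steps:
(9*10)*n = (9*10)*0 = 90*0 = 0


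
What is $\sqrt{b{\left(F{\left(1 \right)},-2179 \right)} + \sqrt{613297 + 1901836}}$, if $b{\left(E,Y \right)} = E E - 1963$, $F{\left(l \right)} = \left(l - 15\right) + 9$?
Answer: $\sqrt{-1938 + \sqrt{2515133}} \approx 18.764 i$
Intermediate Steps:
$F{\left(l \right)} = -6 + l$ ($F{\left(l \right)} = \left(-15 + l\right) + 9 = -6 + l$)
$b{\left(E,Y \right)} = -1963 + E^{2}$ ($b{\left(E,Y \right)} = E^{2} - 1963 = -1963 + E^{2}$)
$\sqrt{b{\left(F{\left(1 \right)},-2179 \right)} + \sqrt{613297 + 1901836}} = \sqrt{\left(-1963 + \left(-6 + 1\right)^{2}\right) + \sqrt{613297 + 1901836}} = \sqrt{\left(-1963 + \left(-5\right)^{2}\right) + \sqrt{2515133}} = \sqrt{\left(-1963 + 25\right) + \sqrt{2515133}} = \sqrt{-1938 + \sqrt{2515133}}$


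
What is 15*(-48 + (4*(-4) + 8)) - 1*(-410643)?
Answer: 409803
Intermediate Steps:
15*(-48 + (4*(-4) + 8)) - 1*(-410643) = 15*(-48 + (-16 + 8)) + 410643 = 15*(-48 - 8) + 410643 = 15*(-56) + 410643 = -840 + 410643 = 409803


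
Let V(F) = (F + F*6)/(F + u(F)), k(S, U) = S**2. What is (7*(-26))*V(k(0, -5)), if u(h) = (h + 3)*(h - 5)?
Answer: 0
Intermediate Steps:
u(h) = (-5 + h)*(3 + h) (u(h) = (3 + h)*(-5 + h) = (-5 + h)*(3 + h))
V(F) = 7*F/(-15 + F**2 - F) (V(F) = (F + F*6)/(F + (-15 + F**2 - 2*F)) = (F + 6*F)/(-15 + F**2 - F) = (7*F)/(-15 + F**2 - F) = 7*F/(-15 + F**2 - F))
(7*(-26))*V(k(0, -5)) = (7*(-26))*(7*0**2/(-15 + (0**2)**2 - 1*0**2)) = -1274*0/(-15 + 0**2 - 1*0) = -1274*0/(-15 + 0 + 0) = -1274*0/(-15) = -1274*0*(-1)/15 = -182*0 = 0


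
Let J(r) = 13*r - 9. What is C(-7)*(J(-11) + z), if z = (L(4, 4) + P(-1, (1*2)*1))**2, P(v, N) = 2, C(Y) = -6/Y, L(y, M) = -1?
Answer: -906/7 ≈ -129.43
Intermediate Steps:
z = 1 (z = (-1 + 2)**2 = 1**2 = 1)
J(r) = -9 + 13*r
C(-7)*(J(-11) + z) = (-6/(-7))*((-9 + 13*(-11)) + 1) = (-6*(-1/7))*((-9 - 143) + 1) = 6*(-152 + 1)/7 = (6/7)*(-151) = -906/7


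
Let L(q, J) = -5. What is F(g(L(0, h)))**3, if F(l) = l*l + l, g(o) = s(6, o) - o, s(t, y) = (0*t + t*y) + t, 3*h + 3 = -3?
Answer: 40001688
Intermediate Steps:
h = -2 (h = -1 + (1/3)*(-3) = -1 - 1 = -2)
s(t, y) = t + t*y (s(t, y) = (0 + t*y) + t = t*y + t = t + t*y)
g(o) = 6 + 5*o (g(o) = 6*(1 + o) - o = (6 + 6*o) - o = 6 + 5*o)
F(l) = l + l**2 (F(l) = l**2 + l = l + l**2)
F(g(L(0, h)))**3 = ((6 + 5*(-5))*(1 + (6 + 5*(-5))))**3 = ((6 - 25)*(1 + (6 - 25)))**3 = (-19*(1 - 19))**3 = (-19*(-18))**3 = 342**3 = 40001688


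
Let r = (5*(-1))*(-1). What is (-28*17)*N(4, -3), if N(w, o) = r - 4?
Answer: -476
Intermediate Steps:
r = 5 (r = -5*(-1) = 5)
N(w, o) = 1 (N(w, o) = 5 - 4 = 1)
(-28*17)*N(4, -3) = -28*17*1 = -476*1 = -476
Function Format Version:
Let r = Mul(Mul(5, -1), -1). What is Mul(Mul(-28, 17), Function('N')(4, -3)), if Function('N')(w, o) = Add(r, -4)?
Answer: -476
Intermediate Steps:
r = 5 (r = Mul(-5, -1) = 5)
Function('N')(w, o) = 1 (Function('N')(w, o) = Add(5, -4) = 1)
Mul(Mul(-28, 17), Function('N')(4, -3)) = Mul(Mul(-28, 17), 1) = Mul(-476, 1) = -476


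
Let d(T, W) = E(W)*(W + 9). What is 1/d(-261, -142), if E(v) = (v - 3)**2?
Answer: -1/2796325 ≈ -3.5761e-7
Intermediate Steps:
E(v) = (-3 + v)**2
d(T, W) = (-3 + W)**2*(9 + W) (d(T, W) = (-3 + W)**2*(W + 9) = (-3 + W)**2*(9 + W))
1/d(-261, -142) = 1/((-3 - 142)**2*(9 - 142)) = 1/((-145)**2*(-133)) = 1/(21025*(-133)) = 1/(-2796325) = -1/2796325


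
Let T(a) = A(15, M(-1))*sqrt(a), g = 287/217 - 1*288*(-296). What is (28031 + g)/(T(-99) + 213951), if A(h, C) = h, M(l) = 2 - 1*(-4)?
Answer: 125221597865/236504438826 - 8779225*I*sqrt(11)/78834812942 ≈ 0.52947 - 0.00036935*I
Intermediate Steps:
M(l) = 6 (M(l) = 2 + 4 = 6)
g = 2642729/31 (g = 287*(1/217) - 288*(-296) = 41/31 + 85248 = 2642729/31 ≈ 85249.)
T(a) = 15*sqrt(a)
(28031 + g)/(T(-99) + 213951) = (28031 + 2642729/31)/(15*sqrt(-99) + 213951) = 3511690/(31*(15*(3*I*sqrt(11)) + 213951)) = 3511690/(31*(45*I*sqrt(11) + 213951)) = 3511690/(31*(213951 + 45*I*sqrt(11)))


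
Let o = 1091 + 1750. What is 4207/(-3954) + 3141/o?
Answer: 155809/3744438 ≈ 0.041611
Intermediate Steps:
o = 2841
4207/(-3954) + 3141/o = 4207/(-3954) + 3141/2841 = 4207*(-1/3954) + 3141*(1/2841) = -4207/3954 + 1047/947 = 155809/3744438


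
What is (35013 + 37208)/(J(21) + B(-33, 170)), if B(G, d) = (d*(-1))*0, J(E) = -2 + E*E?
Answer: 72221/439 ≈ 164.51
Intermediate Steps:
J(E) = -2 + E²
B(G, d) = 0 (B(G, d) = -d*0 = 0)
(35013 + 37208)/(J(21) + B(-33, 170)) = (35013 + 37208)/((-2 + 21²) + 0) = 72221/((-2 + 441) + 0) = 72221/(439 + 0) = 72221/439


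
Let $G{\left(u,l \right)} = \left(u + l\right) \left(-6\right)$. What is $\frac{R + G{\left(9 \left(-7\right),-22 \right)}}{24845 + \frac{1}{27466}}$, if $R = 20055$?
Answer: $\frac{62759810}{75821419} \approx 0.82773$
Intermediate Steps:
$G{\left(u,l \right)} = - 6 l - 6 u$ ($G{\left(u,l \right)} = \left(l + u\right) \left(-6\right) = - 6 l - 6 u$)
$\frac{R + G{\left(9 \left(-7\right),-22 \right)}}{24845 + \frac{1}{27466}} = \frac{20055 - \left(-132 + 6 \cdot 9 \left(-7\right)\right)}{24845 + \frac{1}{27466}} = \frac{20055 + \left(132 - -378\right)}{24845 + \frac{1}{27466}} = \frac{20055 + \left(132 + 378\right)}{\frac{682392771}{27466}} = \left(20055 + 510\right) \frac{27466}{682392771} = 20565 \cdot \frac{27466}{682392771} = \frac{62759810}{75821419}$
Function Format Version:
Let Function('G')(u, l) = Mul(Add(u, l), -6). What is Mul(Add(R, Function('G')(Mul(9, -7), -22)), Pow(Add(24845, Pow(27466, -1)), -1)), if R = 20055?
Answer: Rational(62759810, 75821419) ≈ 0.82773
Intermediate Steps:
Function('G')(u, l) = Add(Mul(-6, l), Mul(-6, u)) (Function('G')(u, l) = Mul(Add(l, u), -6) = Add(Mul(-6, l), Mul(-6, u)))
Mul(Add(R, Function('G')(Mul(9, -7), -22)), Pow(Add(24845, Pow(27466, -1)), -1)) = Mul(Add(20055, Add(Mul(-6, -22), Mul(-6, Mul(9, -7)))), Pow(Add(24845, Pow(27466, -1)), -1)) = Mul(Add(20055, Add(132, Mul(-6, -63))), Pow(Add(24845, Rational(1, 27466)), -1)) = Mul(Add(20055, Add(132, 378)), Pow(Rational(682392771, 27466), -1)) = Mul(Add(20055, 510), Rational(27466, 682392771)) = Mul(20565, Rational(27466, 682392771)) = Rational(62759810, 75821419)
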